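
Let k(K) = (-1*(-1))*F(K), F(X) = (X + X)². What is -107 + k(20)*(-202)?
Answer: -323307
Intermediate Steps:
F(X) = 4*X² (F(X) = (2*X)² = 4*X²)
k(K) = 4*K² (k(K) = (-1*(-1))*(4*K²) = 1*(4*K²) = 4*K²)
-107 + k(20)*(-202) = -107 + (4*20²)*(-202) = -107 + (4*400)*(-202) = -107 + 1600*(-202) = -107 - 323200 = -323307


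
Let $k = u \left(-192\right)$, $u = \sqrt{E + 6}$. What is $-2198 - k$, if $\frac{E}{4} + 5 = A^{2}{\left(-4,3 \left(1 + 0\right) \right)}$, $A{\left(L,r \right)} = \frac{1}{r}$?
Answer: $-2198 + 64 i \sqrt{122} \approx -2198.0 + 706.9 i$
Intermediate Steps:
$E = - \frac{176}{9}$ ($E = -20 + 4 \left(\frac{1}{3 \left(1 + 0\right)}\right)^{2} = -20 + 4 \left(\frac{1}{3 \cdot 1}\right)^{2} = -20 + 4 \left(\frac{1}{3}\right)^{2} = -20 + \frac{4}{9} = - \frac{176}{9} \approx -19.556$)
$u = \frac{i \sqrt{122}}{3}$ ($u = \sqrt{- \frac{176}{9} + 6} = \sqrt{- \frac{122}{9}} = \frac{i \sqrt{122}}{3} \approx 3.6818 i$)
$k = - 64 i \sqrt{122}$ ($k = \frac{i \sqrt{122}}{3} \left(-192\right) = - 64 i \sqrt{122} \approx - 706.9 i$)
$-2198 - k = -2198 - - 64 i \sqrt{122} = -2198 + 64 i \sqrt{122}$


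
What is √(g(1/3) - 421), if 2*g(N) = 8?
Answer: I*√417 ≈ 20.421*I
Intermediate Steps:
g(N) = 4 (g(N) = (½)*8 = 4)
√(g(1/3) - 421) = √(4 - 421) = √(-417) = I*√417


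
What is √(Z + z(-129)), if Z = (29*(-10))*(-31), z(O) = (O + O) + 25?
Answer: 3*√973 ≈ 93.579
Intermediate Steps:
z(O) = 25 + 2*O (z(O) = 2*O + 25 = 25 + 2*O)
Z = 8990 (Z = -290*(-31) = 8990)
√(Z + z(-129)) = √(8990 + (25 + 2*(-129))) = √(8990 + (25 - 258)) = √(8990 - 233) = √8757 = 3*√973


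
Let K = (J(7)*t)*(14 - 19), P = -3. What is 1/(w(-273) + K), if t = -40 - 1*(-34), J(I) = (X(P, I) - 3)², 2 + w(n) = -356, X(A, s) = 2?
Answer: -1/328 ≈ -0.0030488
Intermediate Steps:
w(n) = -358 (w(n) = -2 - 356 = -358)
J(I) = 1 (J(I) = (2 - 3)² = (-1)² = 1)
t = -6 (t = -40 + 34 = -6)
K = 30 (K = (1*(-6))*(14 - 19) = -6*(-5) = 30)
1/(w(-273) + K) = 1/(-358 + 30) = 1/(-328) = -1/328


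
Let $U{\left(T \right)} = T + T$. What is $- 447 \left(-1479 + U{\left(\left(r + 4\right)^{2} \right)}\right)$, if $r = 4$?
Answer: $603897$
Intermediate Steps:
$U{\left(T \right)} = 2 T$
$- 447 \left(-1479 + U{\left(\left(r + 4\right)^{2} \right)}\right) = - 447 \left(-1479 + 2 \left(4 + 4\right)^{2}\right) = - 447 \left(-1479 + 2 \cdot 8^{2}\right) = - 447 \left(-1479 + 2 \cdot 64\right) = - 447 \left(-1479 + 128\right) = \left(-447\right) \left(-1351\right) = 603897$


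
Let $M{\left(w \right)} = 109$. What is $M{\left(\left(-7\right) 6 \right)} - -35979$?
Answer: $36088$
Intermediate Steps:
$M{\left(\left(-7\right) 6 \right)} - -35979 = 109 - -35979 = 109 + 35979 = 36088$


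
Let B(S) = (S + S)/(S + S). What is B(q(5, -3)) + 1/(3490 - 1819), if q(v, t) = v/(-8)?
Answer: 1672/1671 ≈ 1.0006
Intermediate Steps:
q(v, t) = -v/8 (q(v, t) = v*(-⅛) = -v/8)
B(S) = 1 (B(S) = (2*S)/((2*S)) = (2*S)*(1/(2*S)) = 1)
B(q(5, -3)) + 1/(3490 - 1819) = 1 + 1/(3490 - 1819) = 1 + 1/1671 = 1672/1671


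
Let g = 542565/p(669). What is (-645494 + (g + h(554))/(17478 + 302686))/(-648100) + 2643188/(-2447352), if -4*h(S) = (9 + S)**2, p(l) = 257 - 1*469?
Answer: -43498095124859509/517587146326015200 ≈ -0.084040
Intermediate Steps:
p(l) = -212 (p(l) = 257 - 469 = -212)
h(S) = -(9 + S)**2/4
g = -542565/212 (g = 542565/(-212) = 542565*(-1/212) = -542565/212 ≈ -2559.3)
(-645494 + (g + h(554))/(17478 + 302686))/(-648100) + 2643188/(-2447352) = (-645494 + (-542565/212 - (9 + 554)**2/4)/(17478 + 302686))/(-648100) + 2643188/(-2447352) = (-645494 + (-542565/212 - 1/4*563**2)/320164)*(-1/648100) + 2643188*(-1/2447352) = (-645494 + (-542565/212 - 1/4*316969)*(1/320164))*(-1/648100) - 660797/611838 = (-645494 + (-542565/212 - 316969/4)*(1/320164))*(-1/648100) - 660797/611838 = (-645494 - 8670961/106*1/320164)*(-1/648100) - 660797/611838 = (-645494 - 666997/2610568)*(-1/648100) - 660797/611838 = -1685106647589/2610568*(-1/648100) - 660797/611838 = 1685106647589/1691909120800 - 660797/611838 = -43498095124859509/517587146326015200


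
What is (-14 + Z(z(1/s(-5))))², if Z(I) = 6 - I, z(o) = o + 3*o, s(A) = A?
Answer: 1296/25 ≈ 51.840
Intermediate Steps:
z(o) = 4*o
(-14 + Z(z(1/s(-5))))² = (-14 + (6 - 4/(-5)))² = (-14 + (6 - 4*(-1)/5))² = (-14 + (6 - 1*(-⅘)))² = (-14 + (6 + ⅘))² = (-14 + 34/5)² = (-36/5)² = 1296/25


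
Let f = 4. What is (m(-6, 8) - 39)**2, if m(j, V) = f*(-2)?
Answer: 2209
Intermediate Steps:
m(j, V) = -8 (m(j, V) = 4*(-2) = -8)
(m(-6, 8) - 39)**2 = (-8 - 39)**2 = (-47)**2 = 2209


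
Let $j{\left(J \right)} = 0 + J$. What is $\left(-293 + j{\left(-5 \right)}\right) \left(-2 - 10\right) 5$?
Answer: $17880$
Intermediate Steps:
$j{\left(J \right)} = J$
$\left(-293 + j{\left(-5 \right)}\right) \left(-2 - 10\right) 5 = \left(-293 - 5\right) \left(-2 - 10\right) 5 = - 298 \left(\left(-12\right) 5\right) = \left(-298\right) \left(-60\right) = 17880$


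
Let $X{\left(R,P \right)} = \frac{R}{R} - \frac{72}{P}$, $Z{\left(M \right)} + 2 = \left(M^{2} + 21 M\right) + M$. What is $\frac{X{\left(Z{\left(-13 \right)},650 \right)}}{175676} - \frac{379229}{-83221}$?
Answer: $\frac{21651990037169}{4751478028700} \approx 4.5569$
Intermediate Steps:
$Z{\left(M \right)} = -2 + M^{2} + 22 M$ ($Z{\left(M \right)} = -2 + \left(\left(M^{2} + 21 M\right) + M\right) = -2 + \left(M^{2} + 22 M\right) = -2 + M^{2} + 22 M$)
$X{\left(R,P \right)} = 1 - \frac{72}{P}$
$\frac{X{\left(Z{\left(-13 \right)},650 \right)}}{175676} - \frac{379229}{-83221} = \frac{\frac{1}{650} \left(-72 + 650\right)}{175676} - \frac{379229}{-83221} = \frac{1}{650} \cdot 578 \cdot \frac{1}{175676} - - \frac{379229}{83221} = \frac{289}{325} \cdot \frac{1}{175676} + \frac{379229}{83221} = \frac{289}{57094700} + \frac{379229}{83221} = \frac{21651990037169}{4751478028700}$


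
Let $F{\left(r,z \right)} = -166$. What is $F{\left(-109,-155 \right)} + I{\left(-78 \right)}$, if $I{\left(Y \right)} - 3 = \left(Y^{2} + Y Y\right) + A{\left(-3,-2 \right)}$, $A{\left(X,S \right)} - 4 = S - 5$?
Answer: $12002$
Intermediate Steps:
$A{\left(X,S \right)} = -1 + S$ ($A{\left(X,S \right)} = 4 + \left(S - 5\right) = 4 + \left(-5 + S\right) = -1 + S$)
$I{\left(Y \right)} = 2 Y^{2}$ ($I{\left(Y \right)} = 3 - \left(3 - Y^{2} - Y Y\right) = 3 + \left(\left(Y^{2} + Y^{2}\right) - 3\right) = 3 + \left(2 Y^{2} - 3\right) = 3 + \left(-3 + 2 Y^{2}\right) = 2 Y^{2}$)
$F{\left(-109,-155 \right)} + I{\left(-78 \right)} = -166 + 2 \left(-78\right)^{2} = -166 + 2 \cdot 6084 = -166 + 12168 = 12002$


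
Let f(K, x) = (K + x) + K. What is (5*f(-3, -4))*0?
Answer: 0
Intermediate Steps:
f(K, x) = x + 2*K
(5*f(-3, -4))*0 = (5*(-4 + 2*(-3)))*0 = (5*(-4 - 6))*0 = (5*(-10))*0 = -50*0 = 0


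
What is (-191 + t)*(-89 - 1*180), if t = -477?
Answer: 179692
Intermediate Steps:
(-191 + t)*(-89 - 1*180) = (-191 - 477)*(-89 - 1*180) = -668*(-89 - 180) = -668*(-269) = 179692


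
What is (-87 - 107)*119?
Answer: -23086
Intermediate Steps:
(-87 - 107)*119 = -194*119 = -23086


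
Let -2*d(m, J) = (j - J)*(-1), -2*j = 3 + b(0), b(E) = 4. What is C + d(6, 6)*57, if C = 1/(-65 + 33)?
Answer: -8665/32 ≈ -270.78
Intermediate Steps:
C = -1/32 (C = 1/(-32) = -1/32 ≈ -0.031250)
j = -7/2 (j = -(3 + 4)/2 = -½*7 = -7/2 ≈ -3.5000)
d(m, J) = -7/4 - J/2 (d(m, J) = -(-7/2 - J)*(-1)/2 = -(7/2 + J)/2 = -7/4 - J/2)
C + d(6, 6)*57 = -1/32 + (-7/4 - ½*6)*57 = -1/32 + (-7/4 - 3)*57 = -1/32 - 19/4*57 = -1/32 - 1083/4 = -8665/32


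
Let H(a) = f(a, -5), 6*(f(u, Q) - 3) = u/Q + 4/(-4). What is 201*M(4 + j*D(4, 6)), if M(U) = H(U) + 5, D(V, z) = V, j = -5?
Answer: 16817/10 ≈ 1681.7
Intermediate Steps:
f(u, Q) = 17/6 + u/(6*Q) (f(u, Q) = 3 + (u/Q + 4/(-4))/6 = 3 + (u/Q + 4*(-1/4))/6 = 3 + (u/Q - 1)/6 = 3 + (-1 + u/Q)/6 = 3 + (-1/6 + u/(6*Q)) = 17/6 + u/(6*Q))
H(a) = 17/6 - a/30 (H(a) = (1/6)*(a + 17*(-5))/(-5) = (1/6)*(-1/5)*(a - 85) = (1/6)*(-1/5)*(-85 + a) = 17/6 - a/30)
M(U) = 47/6 - U/30 (M(U) = (17/6 - U/30) + 5 = 47/6 - U/30)
201*M(4 + j*D(4, 6)) = 201*(47/6 - (4 - 5*4)/30) = 201*(47/6 - (4 - 20)/30) = 201*(47/6 - 1/30*(-16)) = 201*(47/6 + 8/15) = 201*(251/30) = 16817/10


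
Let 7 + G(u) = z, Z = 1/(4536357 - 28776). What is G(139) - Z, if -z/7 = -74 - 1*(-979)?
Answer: -28587078703/4507581 ≈ -6342.0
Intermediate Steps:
z = -6335 (z = -7*(-74 - 1*(-979)) = -7*(-74 + 979) = -7*905 = -6335)
Z = 1/4507581 ≈ 2.2185e-7
G(u) = -6342 (G(u) = -7 - 6335 = -6342)
G(139) - Z = -6342 - 1*1/4507581 = -6342 - 1/4507581 = -28587078703/4507581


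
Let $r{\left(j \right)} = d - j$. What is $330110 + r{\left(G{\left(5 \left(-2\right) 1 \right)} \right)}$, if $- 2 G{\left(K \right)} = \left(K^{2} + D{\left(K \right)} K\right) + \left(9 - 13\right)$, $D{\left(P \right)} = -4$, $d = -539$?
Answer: $329639$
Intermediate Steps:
$G{\left(K \right)} = 2 + 2 K - \frac{K^{2}}{2}$ ($G{\left(K \right)} = - \frac{\left(K^{2} - 4 K\right) + \left(9 - 13\right)}{2} = - \frac{\left(K^{2} - 4 K\right) - 4}{2} = - \frac{-4 + K^{2} - 4 K}{2} = 2 + 2 K - \frac{K^{2}}{2}$)
$r{\left(j \right)} = -539 - j$
$330110 + r{\left(G{\left(5 \left(-2\right) 1 \right)} \right)} = 330110 - \left(541 - 50 + 2 \cdot 5 \left(-2\right) 1\right) = 330110 - \left(541 - 50 + 2 \left(-10\right) 1\right) = 330110 - \left(541 - 50 - 20\right) = 330110 - \left(521 - 50\right) = 330110 - 471 = 329639$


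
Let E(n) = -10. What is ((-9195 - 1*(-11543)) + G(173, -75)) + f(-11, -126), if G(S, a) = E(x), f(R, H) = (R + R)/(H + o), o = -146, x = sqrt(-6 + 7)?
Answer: 317979/136 ≈ 2338.1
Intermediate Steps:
x = 1 (x = sqrt(1) = 1)
f(R, H) = 2*R/(-146 + H) (f(R, H) = (R + R)/(H - 146) = (2*R)/(-146 + H) = 2*R/(-146 + H))
G(S, a) = -10
((-9195 - 1*(-11543)) + G(173, -75)) + f(-11, -126) = ((-9195 - 1*(-11543)) - 10) + 2*(-11)/(-146 - 126) = ((-9195 + 11543) - 10) + 2*(-11)/(-272) = (2348 - 10) + 2*(-11)*(-1/272) = 2338 + 11/136 = 317979/136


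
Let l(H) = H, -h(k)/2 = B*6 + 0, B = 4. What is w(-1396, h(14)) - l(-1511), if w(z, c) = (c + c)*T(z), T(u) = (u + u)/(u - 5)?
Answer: 616293/467 ≈ 1319.7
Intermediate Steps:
T(u) = 2*u/(-5 + u) (T(u) = (2*u)/(-5 + u) = 2*u/(-5 + u))
h(k) = -48 (h(k) = -2*(4*6 + 0) = -2*(24 + 0) = -2*24 = -48)
w(z, c) = 4*c*z/(-5 + z) (w(z, c) = (c + c)*(2*z/(-5 + z)) = (2*c)*(2*z/(-5 + z)) = 4*c*z/(-5 + z))
w(-1396, h(14)) - l(-1511) = 4*(-48)*(-1396)/(-5 - 1396) - 1*(-1511) = 4*(-48)*(-1396)/(-1401) + 1511 = 4*(-48)*(-1396)*(-1/1401) + 1511 = -89344/467 + 1511 = 616293/467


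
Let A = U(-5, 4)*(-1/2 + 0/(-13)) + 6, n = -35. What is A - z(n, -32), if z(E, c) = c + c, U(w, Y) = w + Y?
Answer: 141/2 ≈ 70.500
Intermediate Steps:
U(w, Y) = Y + w
z(E, c) = 2*c
A = 13/2 (A = (4 - 5)*(-1/2 + 0/(-13)) + 6 = -(-1*½ + 0*(-1/13)) + 6 = -(-½ + 0) + 6 = -1*(-½) + 6 = ½ + 6 = 13/2 ≈ 6.5000)
A - z(n, -32) = 13/2 - 2*(-32) = 13/2 - 1*(-64) = 13/2 + 64 = 141/2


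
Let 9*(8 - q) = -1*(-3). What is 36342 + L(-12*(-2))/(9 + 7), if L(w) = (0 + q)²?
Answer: 5233777/144 ≈ 36346.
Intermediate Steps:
q = 23/3 (q = 8 - (-1)*(-3)/9 = 8 - ⅑*3 = 8 - ⅓ = 23/3 ≈ 7.6667)
L(w) = 529/9 (L(w) = (0 + 23/3)² = (23/3)² = 529/9)
36342 + L(-12*(-2))/(9 + 7) = 36342 + (529/9)/(9 + 7) = 36342 + (529/9)/16 = 36342 + (1/16)*(529/9) = 36342 + 529/144 = 5233777/144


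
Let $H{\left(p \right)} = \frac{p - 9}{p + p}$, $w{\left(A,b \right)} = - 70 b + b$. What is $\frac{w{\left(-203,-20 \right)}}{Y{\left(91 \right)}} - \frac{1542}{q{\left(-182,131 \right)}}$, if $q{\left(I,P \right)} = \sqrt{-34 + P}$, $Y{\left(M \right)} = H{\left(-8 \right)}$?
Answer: $\frac{22080}{17} - \frac{1542 \sqrt{97}}{97} \approx 1142.3$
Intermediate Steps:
$w{\left(A,b \right)} = - 69 b$
$H{\left(p \right)} = \frac{-9 + p}{2 p}$
$Y{\left(M \right)} = \frac{17}{16}$ ($Y{\left(M \right)} = \frac{-9 - 8}{2 \left(-8\right)} = \frac{1}{2} \left(- \frac{1}{8}\right) \left(-17\right) = \frac{17}{16}$)
$\frac{w{\left(-203,-20 \right)}}{Y{\left(91 \right)}} - \frac{1542}{q{\left(-182,131 \right)}} = \frac{\left(-69\right) \left(-20\right)}{\frac{17}{16}} - \frac{1542}{\sqrt{-34 + 131}} = 1380 \cdot \frac{16}{17} - \frac{1542}{\sqrt{97}} = \frac{22080}{17} - 1542 \frac{\sqrt{97}}{97} = \frac{22080}{17} - \frac{1542 \sqrt{97}}{97}$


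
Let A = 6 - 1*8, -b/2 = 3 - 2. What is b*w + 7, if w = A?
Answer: 11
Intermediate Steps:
b = -2 (b = -2*(3 - 2) = -2*1 = -2)
A = -2 (A = 6 - 8 = -2)
w = -2
b*w + 7 = -2*(-2) + 7 = 4 + 7 = 11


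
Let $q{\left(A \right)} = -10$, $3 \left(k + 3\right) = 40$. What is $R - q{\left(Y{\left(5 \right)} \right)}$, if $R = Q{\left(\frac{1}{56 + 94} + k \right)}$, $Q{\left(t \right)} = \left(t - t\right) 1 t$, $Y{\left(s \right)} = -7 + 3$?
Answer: $10$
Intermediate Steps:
$Y{\left(s \right)} = -4$
$k = \frac{31}{3}$ ($k = -3 + \frac{1}{3} \cdot 40 = -3 + \frac{40}{3} = \frac{31}{3} \approx 10.333$)
$Q{\left(t \right)} = 0$ ($Q{\left(t \right)} = 0 \cdot 1 t = 0 t = 0$)
$R = 0$
$R - q{\left(Y{\left(5 \right)} \right)} = 0 - -10 = 0 + 10 = 10$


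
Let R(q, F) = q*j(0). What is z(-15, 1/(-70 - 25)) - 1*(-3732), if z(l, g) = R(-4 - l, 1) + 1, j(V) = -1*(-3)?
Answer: 3766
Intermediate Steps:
j(V) = 3
R(q, F) = 3*q (R(q, F) = q*3 = 3*q)
z(l, g) = -11 - 3*l (z(l, g) = 3*(-4 - l) + 1 = (-12 - 3*l) + 1 = -11 - 3*l)
z(-15, 1/(-70 - 25)) - 1*(-3732) = (-11 - 3*(-15)) - 1*(-3732) = (-11 + 45) + 3732 = 34 + 3732 = 3766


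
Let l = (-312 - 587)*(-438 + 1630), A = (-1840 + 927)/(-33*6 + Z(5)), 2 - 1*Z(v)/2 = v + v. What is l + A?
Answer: -229323199/214 ≈ -1.0716e+6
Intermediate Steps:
Z(v) = 4 - 4*v (Z(v) = 4 - 2*(v + v) = 4 - 4*v)
A = 913/214 (A = (-1840 + 927)/(-33*6 + (4 - 4*5)) = -913/(-198 + (4 - 20)) = -913/(-198 - 16) = -913/(-214) = -913*(-1/214) = 913/214 ≈ 4.2664)
l = -1071608 (l = -899*1192 = -1071608)
l + A = -1071608 + 913/214 = -229323199/214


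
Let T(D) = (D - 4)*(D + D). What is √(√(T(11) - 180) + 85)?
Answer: √(85 + I*√26) ≈ 9.2237 + 0.27641*I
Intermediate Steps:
T(D) = 2*D*(-4 + D) (T(D) = (-4 + D)*(2*D) = 2*D*(-4 + D))
√(√(T(11) - 180) + 85) = √(√(2*11*(-4 + 11) - 180) + 85) = √(√(2*11*7 - 180) + 85) = √(√(154 - 180) + 85) = √(√(-26) + 85) = √(I*√26 + 85) = √(85 + I*√26)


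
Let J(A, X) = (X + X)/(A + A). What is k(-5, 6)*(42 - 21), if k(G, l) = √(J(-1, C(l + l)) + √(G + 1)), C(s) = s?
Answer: 21*√(-12 + 2*I) ≈ 6.0414 + 72.997*I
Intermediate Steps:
J(A, X) = X/A (J(A, X) = (2*X)/((2*A)) = (2*X)*(1/(2*A)) = X/A)
k(G, l) = √(√(1 + G) - 2*l) (k(G, l) = √((l + l)/(-1) + √(G + 1)) = √((2*l)*(-1) + √(1 + G)) = √(-2*l + √(1 + G)) = √(√(1 + G) - 2*l))
k(-5, 6)*(42 - 21) = √(√(1 - 5) - 2*6)*(42 - 21) = √(√(-4) - 12)*21 = √(2*I - 12)*21 = √(-12 + 2*I)*21 = 21*√(-12 + 2*I)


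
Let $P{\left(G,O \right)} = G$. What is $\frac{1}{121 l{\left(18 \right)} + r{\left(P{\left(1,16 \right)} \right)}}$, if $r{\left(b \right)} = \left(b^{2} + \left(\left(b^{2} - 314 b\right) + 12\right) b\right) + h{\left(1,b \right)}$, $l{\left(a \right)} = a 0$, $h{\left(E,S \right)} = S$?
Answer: $- \frac{1}{299} \approx -0.0033445$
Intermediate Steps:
$l{\left(a \right)} = 0$
$r{\left(b \right)} = b + b^{2} + b \left(12 + b^{2} - 314 b\right)$ ($r{\left(b \right)} = \left(b^{2} + \left(\left(b^{2} - 314 b\right) + 12\right) b\right) + b = \left(b^{2} + \left(12 + b^{2} - 314 b\right) b\right) + b = \left(b^{2} + b \left(12 + b^{2} - 314 b\right)\right) + b = b + b^{2} + b \left(12 + b^{2} - 314 b\right)$)
$\frac{1}{121 l{\left(18 \right)} + r{\left(P{\left(1,16 \right)} \right)}} = \frac{1}{121 \cdot 0 + 1 \left(13 + 1^{2} - 313\right)} = \frac{1}{0 + 1 \left(13 + 1 - 313\right)} = \frac{1}{0 + 1 \left(-299\right)} = \frac{1}{0 - 299} = \frac{1}{-299} = - \frac{1}{299}$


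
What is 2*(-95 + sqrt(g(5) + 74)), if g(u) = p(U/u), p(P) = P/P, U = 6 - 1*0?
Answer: -190 + 10*sqrt(3) ≈ -172.68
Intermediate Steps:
U = 6 (U = 6 + 0 = 6)
p(P) = 1
g(u) = 1
2*(-95 + sqrt(g(5) + 74)) = 2*(-95 + sqrt(1 + 74)) = 2*(-95 + sqrt(75)) = 2*(-95 + 5*sqrt(3)) = -190 + 10*sqrt(3)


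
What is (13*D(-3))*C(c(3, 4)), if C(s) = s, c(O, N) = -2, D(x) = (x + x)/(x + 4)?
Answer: 156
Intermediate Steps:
D(x) = 2*x/(4 + x) (D(x) = (2*x)/(4 + x) = 2*x/(4 + x))
(13*D(-3))*C(c(3, 4)) = (13*(2*(-3)/(4 - 3)))*(-2) = (13*(2*(-3)/1))*(-2) = (13*(2*(-3)*1))*(-2) = (13*(-6))*(-2) = -78*(-2) = 156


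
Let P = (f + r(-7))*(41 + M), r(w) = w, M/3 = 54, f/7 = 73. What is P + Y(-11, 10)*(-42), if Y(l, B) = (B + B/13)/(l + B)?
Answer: 1335936/13 ≈ 1.0276e+5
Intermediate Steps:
f = 511 (f = 7*73 = 511)
M = 162 (M = 3*54 = 162)
P = 102312 (P = (511 - 7)*(41 + 162) = 504*203 = 102312)
Y(l, B) = 14*B/(13*(B + l)) (Y(l, B) = (B + B*(1/13))/(B + l) = (B + B/13)/(B + l) = (14*B/13)/(B + l) = 14*B/(13*(B + l)))
P + Y(-11, 10)*(-42) = 102312 + ((14/13)*10/(10 - 11))*(-42) = 102312 + ((14/13)*10/(-1))*(-42) = 102312 + ((14/13)*10*(-1))*(-42) = 102312 - 140/13*(-42) = 102312 + 5880/13 = 1335936/13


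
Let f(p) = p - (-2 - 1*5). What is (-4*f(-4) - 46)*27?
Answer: -1566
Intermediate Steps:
f(p) = 7 + p (f(p) = p - (-2 - 5) = p - 1*(-7) = p + 7 = 7 + p)
(-4*f(-4) - 46)*27 = (-4*(7 - 4) - 46)*27 = (-4*3 - 46)*27 = (-12 - 46)*27 = -58*27 = -1566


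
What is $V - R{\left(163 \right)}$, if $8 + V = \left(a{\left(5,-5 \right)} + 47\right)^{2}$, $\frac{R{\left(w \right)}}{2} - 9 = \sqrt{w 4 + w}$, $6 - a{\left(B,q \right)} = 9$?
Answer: $1910 - 2 \sqrt{815} \approx 1852.9$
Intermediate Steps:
$a{\left(B,q \right)} = -3$ ($a{\left(B,q \right)} = 6 - 9 = -3$)
$R{\left(w \right)} = 18 + 2 \sqrt{5} \sqrt{w}$ ($R{\left(w \right)} = 18 + 2 \sqrt{w 4 + w} = 18 + 2 \sqrt{4 w + w} = 18 + 2 \sqrt{5 w} = 18 + 2 \sqrt{5} \sqrt{w}$)
$V = 1928$ ($V = -8 + \left(-3 + 47\right)^{2} = -8 + 44^{2} = -8 + 1936 = 1928$)
$V - R{\left(163 \right)} = 1928 - \left(18 + 2 \sqrt{5} \sqrt{163}\right) = 1928 - \left(18 + 2 \sqrt{815}\right) = 1910 - 2 \sqrt{815}$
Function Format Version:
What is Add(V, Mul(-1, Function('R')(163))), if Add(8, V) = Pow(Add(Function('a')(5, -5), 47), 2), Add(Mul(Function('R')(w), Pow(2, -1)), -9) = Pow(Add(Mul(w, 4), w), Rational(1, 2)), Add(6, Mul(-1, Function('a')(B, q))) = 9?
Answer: Add(1910, Mul(-2, Pow(815, Rational(1, 2)))) ≈ 1852.9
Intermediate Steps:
Function('a')(B, q) = -3 (Function('a')(B, q) = Add(6, Mul(-1, 9)) = Add(6, -9) = -3)
Function('R')(w) = Add(18, Mul(2, Pow(5, Rational(1, 2)), Pow(w, Rational(1, 2)))) (Function('R')(w) = Add(18, Mul(2, Pow(Add(Mul(w, 4), w), Rational(1, 2)))) = Add(18, Mul(2, Pow(Add(Mul(4, w), w), Rational(1, 2)))) = Add(18, Mul(2, Pow(Mul(5, w), Rational(1, 2)))) = Add(18, Mul(2, Mul(Pow(5, Rational(1, 2)), Pow(w, Rational(1, 2))))) = Add(18, Mul(2, Pow(5, Rational(1, 2)), Pow(w, Rational(1, 2)))))
V = 1928 (V = Add(-8, Pow(Add(-3, 47), 2)) = Add(-8, Pow(44, 2)) = Add(-8, 1936) = 1928)
Add(V, Mul(-1, Function('R')(163))) = Add(1928, Mul(-1, Add(18, Mul(2, Pow(5, Rational(1, 2)), Pow(163, Rational(1, 2)))))) = Add(1928, Mul(-1, Add(18, Mul(2, Pow(815, Rational(1, 2)))))) = Add(1928, Add(-18, Mul(-2, Pow(815, Rational(1, 2))))) = Add(1910, Mul(-2, Pow(815, Rational(1, 2))))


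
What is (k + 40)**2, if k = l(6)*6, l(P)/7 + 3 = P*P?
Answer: 2033476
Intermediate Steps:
l(P) = -21 + 7*P**2 (l(P) = -21 + 7*(P*P) = -21 + 7*P**2)
k = 1386 (k = (-21 + 7*6**2)*6 = (-21 + 7*36)*6 = (-21 + 252)*6 = 231*6 = 1386)
(k + 40)**2 = (1386 + 40)**2 = 1426**2 = 2033476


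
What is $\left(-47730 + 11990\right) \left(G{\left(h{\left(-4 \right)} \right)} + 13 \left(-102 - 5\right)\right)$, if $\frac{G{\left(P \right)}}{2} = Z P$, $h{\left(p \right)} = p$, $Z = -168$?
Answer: $1679780$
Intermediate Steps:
$G{\left(P \right)} = - 336 P$ ($G{\left(P \right)} = 2 \left(- 168 P\right) = - 336 P$)
$\left(-47730 + 11990\right) \left(G{\left(h{\left(-4 \right)} \right)} + 13 \left(-102 - 5\right)\right) = \left(-47730 + 11990\right) \left(\left(-336\right) \left(-4\right) + 13 \left(-102 - 5\right)\right) = - 35740 \left(1344 + 13 \left(-107\right)\right) = - 35740 \left(1344 - 1391\right) = \left(-35740\right) \left(-47\right) = 1679780$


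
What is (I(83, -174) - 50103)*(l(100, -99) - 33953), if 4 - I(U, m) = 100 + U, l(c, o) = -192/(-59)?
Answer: 100716605870/59 ≈ 1.7071e+9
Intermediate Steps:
l(c, o) = 192/59 (l(c, o) = -192*(-1/59) = 192/59)
I(U, m) = -96 - U (I(U, m) = 4 - (100 + U) = 4 + (-100 - U) = -96 - U)
(I(83, -174) - 50103)*(l(100, -99) - 33953) = ((-96 - 1*83) - 50103)*(192/59 - 33953) = ((-96 - 83) - 50103)*(-2003035/59) = (-179 - 50103)*(-2003035/59) = -50282*(-2003035/59) = 100716605870/59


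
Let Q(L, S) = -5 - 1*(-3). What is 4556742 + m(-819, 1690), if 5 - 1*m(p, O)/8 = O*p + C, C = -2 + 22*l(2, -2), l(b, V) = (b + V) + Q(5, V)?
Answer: 15630030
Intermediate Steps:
Q(L, S) = -2 (Q(L, S) = -5 + 3 = -2)
l(b, V) = -2 + V + b (l(b, V) = (b + V) - 2 = (V + b) - 2 = -2 + V + b)
C = -46 (C = -2 + 22*(-2 - 2 + 2) = -2 + 22*(-2) = -2 - 44 = -46)
m(p, O) = 408 - 8*O*p (m(p, O) = 40 - 8*(O*p - 46) = 40 - 8*(-46 + O*p) = 40 + (368 - 8*O*p) = 408 - 8*O*p)
4556742 + m(-819, 1690) = 4556742 + (408 - 8*1690*(-819)) = 4556742 + (408 + 11072880) = 4556742 + 11073288 = 15630030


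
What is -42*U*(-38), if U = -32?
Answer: -51072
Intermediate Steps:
-42*U*(-38) = -42*(-32)*(-38) = 1344*(-38) = -51072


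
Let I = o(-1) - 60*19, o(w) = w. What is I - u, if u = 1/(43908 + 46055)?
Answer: -102647784/89963 ≈ -1141.0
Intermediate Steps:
u = 1/89963 ≈ 1.1116e-5
I = -1141 (I = -1 - 60*19 = -1 - 1140 = -1141)
I - u = -1141 - 1*1/89963 = -1141 - 1/89963 = -102647784/89963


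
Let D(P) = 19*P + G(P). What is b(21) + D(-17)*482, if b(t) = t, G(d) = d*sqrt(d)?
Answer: -155665 - 8194*I*sqrt(17) ≈ -1.5567e+5 - 33785.0*I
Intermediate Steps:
G(d) = d**(3/2)
D(P) = P**(3/2) + 19*P (D(P) = 19*P + P**(3/2) = P**(3/2) + 19*P)
b(21) + D(-17)*482 = 21 + ((-17)**(3/2) + 19*(-17))*482 = 21 + (-17*I*sqrt(17) - 323)*482 = 21 + (-323 - 17*I*sqrt(17))*482 = 21 + (-155686 - 8194*I*sqrt(17)) = -155665 - 8194*I*sqrt(17)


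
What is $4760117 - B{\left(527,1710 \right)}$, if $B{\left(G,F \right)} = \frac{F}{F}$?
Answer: $4760116$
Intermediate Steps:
$B{\left(G,F \right)} = 1$
$4760117 - B{\left(527,1710 \right)} = 4760117 - 1 = 4760116$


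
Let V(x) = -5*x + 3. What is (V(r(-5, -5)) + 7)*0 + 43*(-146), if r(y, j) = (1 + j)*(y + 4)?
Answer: -6278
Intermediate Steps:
r(y, j) = (1 + j)*(4 + y)
V(x) = 3 - 5*x
(V(r(-5, -5)) + 7)*0 + 43*(-146) = ((3 - 5*(4 - 5 + 4*(-5) - 5*(-5))) + 7)*0 + 43*(-146) = ((3 - 5*(4 - 5 - 20 + 25)) + 7)*0 - 6278 = ((3 - 5*4) + 7)*0 - 6278 = ((3 - 20) + 7)*0 - 6278 = (-17 + 7)*0 - 6278 = -10*0 - 6278 = 0 - 6278 = -6278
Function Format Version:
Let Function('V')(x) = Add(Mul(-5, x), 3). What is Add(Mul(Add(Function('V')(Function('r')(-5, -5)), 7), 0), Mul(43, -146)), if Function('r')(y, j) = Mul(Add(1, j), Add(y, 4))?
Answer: -6278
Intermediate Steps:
Function('r')(y, j) = Mul(Add(1, j), Add(4, y))
Function('V')(x) = Add(3, Mul(-5, x))
Add(Mul(Add(Function('V')(Function('r')(-5, -5)), 7), 0), Mul(43, -146)) = Add(Mul(Add(Add(3, Mul(-5, Add(4, -5, Mul(4, -5), Mul(-5, -5)))), 7), 0), Mul(43, -146)) = Add(Mul(Add(Add(3, Mul(-5, Add(4, -5, -20, 25))), 7), 0), -6278) = Add(Mul(Add(Add(3, Mul(-5, 4)), 7), 0), -6278) = Add(Mul(Add(Add(3, -20), 7), 0), -6278) = Add(Mul(Add(-17, 7), 0), -6278) = Add(Mul(-10, 0), -6278) = Add(0, -6278) = -6278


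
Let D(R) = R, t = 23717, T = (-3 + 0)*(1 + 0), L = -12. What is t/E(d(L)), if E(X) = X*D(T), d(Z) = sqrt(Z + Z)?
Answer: 23717*I*sqrt(6)/36 ≈ 1613.7*I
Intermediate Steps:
d(Z) = sqrt(2)*sqrt(Z) (d(Z) = sqrt(2*Z) = sqrt(2)*sqrt(Z))
T = -3 (T = -3*1 = -3)
E(X) = -3*X (E(X) = X*(-3) = -3*X)
t/E(d(L)) = 23717/((-3*sqrt(2)*sqrt(-12))) = 23717/((-3*sqrt(2)*2*I*sqrt(3))) = 23717/((-6*I*sqrt(6))) = 23717*(I*sqrt(6)/36) = 23717*I*sqrt(6)/36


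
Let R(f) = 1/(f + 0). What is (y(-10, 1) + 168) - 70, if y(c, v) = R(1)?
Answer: 99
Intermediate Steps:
R(f) = 1/f
y(c, v) = 1 (y(c, v) = 1/1 = 1)
(y(-10, 1) + 168) - 70 = (1 + 168) - 70 = 169 - 70 = 99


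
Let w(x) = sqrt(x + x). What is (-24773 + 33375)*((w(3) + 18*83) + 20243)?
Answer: 186981674 + 8602*sqrt(6) ≈ 1.8700e+8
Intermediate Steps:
w(x) = sqrt(2)*sqrt(x) (w(x) = sqrt(2*x) = sqrt(2)*sqrt(x))
(-24773 + 33375)*((w(3) + 18*83) + 20243) = (-24773 + 33375)*((sqrt(2)*sqrt(3) + 18*83) + 20243) = 8602*((sqrt(6) + 1494) + 20243) = 8602*((1494 + sqrt(6)) + 20243) = 8602*(21737 + sqrt(6)) = 186981674 + 8602*sqrt(6)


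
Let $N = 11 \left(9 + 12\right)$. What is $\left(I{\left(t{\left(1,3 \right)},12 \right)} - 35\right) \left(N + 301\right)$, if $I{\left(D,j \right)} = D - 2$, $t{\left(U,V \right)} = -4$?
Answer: $-21812$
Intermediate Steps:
$I{\left(D,j \right)} = -2 + D$
$N = 231$ ($N = 11 \cdot 21 = 231$)
$\left(I{\left(t{\left(1,3 \right)},12 \right)} - 35\right) \left(N + 301\right) = \left(\left(-2 - 4\right) - 35\right) \left(231 + 301\right) = \left(-6 - 35\right) 532 = \left(-41\right) 532 = -21812$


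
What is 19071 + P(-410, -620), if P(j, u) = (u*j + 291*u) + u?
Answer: 92231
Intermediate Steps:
P(j, u) = 292*u + j*u (P(j, u) = (j*u + 291*u) + u = (291*u + j*u) + u = 292*u + j*u)
19071 + P(-410, -620) = 19071 - 620*(292 - 410) = 19071 - 620*(-118) = 19071 + 73160 = 92231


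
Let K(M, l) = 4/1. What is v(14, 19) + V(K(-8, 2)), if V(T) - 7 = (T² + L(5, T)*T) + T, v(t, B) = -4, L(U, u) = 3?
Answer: 35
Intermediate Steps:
K(M, l) = 4 (K(M, l) = 4*1 = 4)
V(T) = 7 + T² + 4*T (V(T) = 7 + ((T² + 3*T) + T) = 7 + (T² + 4*T) = 7 + T² + 4*T)
v(14, 19) + V(K(-8, 2)) = -4 + (7 + 4² + 4*4) = -4 + (7 + 16 + 16) = -4 + 39 = 35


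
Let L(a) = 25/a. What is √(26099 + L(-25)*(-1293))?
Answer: 16*√107 ≈ 165.51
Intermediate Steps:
√(26099 + L(-25)*(-1293)) = √(26099 + (25/(-25))*(-1293)) = √(26099 + (25*(-1/25))*(-1293)) = √(26099 - 1*(-1293)) = √(26099 + 1293) = √27392 = 16*√107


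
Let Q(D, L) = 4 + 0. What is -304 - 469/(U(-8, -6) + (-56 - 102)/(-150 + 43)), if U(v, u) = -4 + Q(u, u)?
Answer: -98215/158 ≈ -621.61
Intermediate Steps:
Q(D, L) = 4
U(v, u) = 0 (U(v, u) = -4 + 4 = 0)
-304 - 469/(U(-8, -6) + (-56 - 102)/(-150 + 43)) = -304 - 469/(0 + (-56 - 102)/(-150 + 43)) = -304 - 469/(0 - 158/(-107)) = -304 - 469/(0 - 158*(-1/107)) = -304 - 469/(0 + 158/107) = -304 - 469/(158/107) = -304 + (107/158)*(-469) = -304 - 50183/158 = -98215/158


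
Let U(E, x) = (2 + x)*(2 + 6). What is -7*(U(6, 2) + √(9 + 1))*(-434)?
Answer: 97216 + 3038*√10 ≈ 1.0682e+5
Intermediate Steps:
U(E, x) = 16 + 8*x (U(E, x) = (2 + x)*8 = 16 + 8*x)
-7*(U(6, 2) + √(9 + 1))*(-434) = -7*((16 + 8*2) + √(9 + 1))*(-434) = -7*((16 + 16) + √10)*(-434) = -7*(32 + √10)*(-434) = (-224 - 7*√10)*(-434) = 97216 + 3038*√10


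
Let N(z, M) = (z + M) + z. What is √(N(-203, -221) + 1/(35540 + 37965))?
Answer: I*√3387671537170/73505 ≈ 25.04*I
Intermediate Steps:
N(z, M) = M + 2*z (N(z, M) = (M + z) + z = M + 2*z)
√(N(-203, -221) + 1/(35540 + 37965)) = √((-221 + 2*(-203)) + 1/(35540 + 37965)) = √((-221 - 406) + 1/73505) = √(-627 + 1/73505) = √(-46087634/73505) = I*√3387671537170/73505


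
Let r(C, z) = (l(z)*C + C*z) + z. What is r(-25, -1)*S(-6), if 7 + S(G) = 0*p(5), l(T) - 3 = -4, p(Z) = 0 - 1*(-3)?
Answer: -343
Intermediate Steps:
p(Z) = 3 (p(Z) = 0 + 3 = 3)
l(T) = -1 (l(T) = 3 - 4 = -1)
r(C, z) = z - C + C*z (r(C, z) = (-C + C*z) + z = z - C + C*z)
S(G) = -7 (S(G) = -7 + 0*3 = -7 + 0 = -7)
r(-25, -1)*S(-6) = (-1 - 1*(-25) - 25*(-1))*(-7) = (-1 + 25 + 25)*(-7) = 49*(-7) = -343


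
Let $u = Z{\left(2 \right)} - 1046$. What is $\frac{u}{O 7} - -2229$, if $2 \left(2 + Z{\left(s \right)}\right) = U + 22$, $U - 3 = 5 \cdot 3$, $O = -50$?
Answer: $\frac{390589}{175} \approx 2231.9$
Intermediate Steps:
$U = 18$ ($U = 3 + 5 \cdot 3 = 3 + 15 = 18$)
$Z{\left(s \right)} = 18$ ($Z{\left(s \right)} = -2 + \frac{18 + 22}{2} = -2 + \frac{1}{2} \cdot 40 = -2 + 20 = 18$)
$u = -1028$ ($u = 18 - 1046 = -1028$)
$\frac{u}{O 7} - -2229 = - \frac{1028}{\left(-50\right) 7} - -2229 = - \frac{1028}{-350} + 2229 = \left(-1028\right) \left(- \frac{1}{350}\right) + 2229 = \frac{514}{175} + 2229 = \frac{390589}{175}$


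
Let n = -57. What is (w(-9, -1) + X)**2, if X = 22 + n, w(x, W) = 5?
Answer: 900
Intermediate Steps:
X = -35 (X = 22 - 57 = -35)
(w(-9, -1) + X)**2 = (5 - 35)**2 = (-30)**2 = 900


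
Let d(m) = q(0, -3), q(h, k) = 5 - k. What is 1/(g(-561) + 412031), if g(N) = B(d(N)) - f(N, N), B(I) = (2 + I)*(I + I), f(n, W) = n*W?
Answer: 1/97470 ≈ 1.0260e-5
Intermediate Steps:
d(m) = 8 (d(m) = 5 - 1*(-3) = 5 + 3 = 8)
f(n, W) = W*n
B(I) = 2*I*(2 + I) (B(I) = (2 + I)*(2*I) = 2*I*(2 + I))
g(N) = 160 - N² (g(N) = 2*8*(2 + 8) - N*N = 2*8*10 - N² = 160 - N²)
1/(g(-561) + 412031) = 1/((160 - 1*(-561)²) + 412031) = 1/((160 - 1*314721) + 412031) = 1/((160 - 314721) + 412031) = 1/(-314561 + 412031) = 1/97470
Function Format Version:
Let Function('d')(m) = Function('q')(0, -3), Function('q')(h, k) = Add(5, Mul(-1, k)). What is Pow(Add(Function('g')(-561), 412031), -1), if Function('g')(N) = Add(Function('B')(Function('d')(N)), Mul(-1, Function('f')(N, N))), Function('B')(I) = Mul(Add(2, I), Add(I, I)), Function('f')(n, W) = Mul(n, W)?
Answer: Rational(1, 97470) ≈ 1.0260e-5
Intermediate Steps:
Function('d')(m) = 8 (Function('d')(m) = Add(5, Mul(-1, -3)) = Add(5, 3) = 8)
Function('f')(n, W) = Mul(W, n)
Function('B')(I) = Mul(2, I, Add(2, I)) (Function('B')(I) = Mul(Add(2, I), Mul(2, I)) = Mul(2, I, Add(2, I)))
Function('g')(N) = Add(160, Mul(-1, Pow(N, 2))) (Function('g')(N) = Add(Mul(2, 8, Add(2, 8)), Mul(-1, Mul(N, N))) = Add(Mul(2, 8, 10), Mul(-1, Pow(N, 2))) = Add(160, Mul(-1, Pow(N, 2))))
Pow(Add(Function('g')(-561), 412031), -1) = Pow(Add(Add(160, Mul(-1, Pow(-561, 2))), 412031), -1) = Pow(Add(Add(160, Mul(-1, 314721)), 412031), -1) = Pow(Add(Add(160, -314721), 412031), -1) = Pow(Add(-314561, 412031), -1) = Pow(97470, -1) = Rational(1, 97470)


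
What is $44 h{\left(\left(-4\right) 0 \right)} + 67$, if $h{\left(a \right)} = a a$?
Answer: $67$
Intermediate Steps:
$h{\left(a \right)} = a^{2}$
$44 h{\left(\left(-4\right) 0 \right)} + 67 = 44 \left(\left(-4\right) 0\right)^{2} + 67 = 44 \cdot 0^{2} + 67 = 44 \cdot 0 + 67 = 0 + 67 = 67$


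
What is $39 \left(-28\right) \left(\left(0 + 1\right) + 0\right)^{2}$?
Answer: $-1092$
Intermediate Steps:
$39 \left(-28\right) \left(\left(0 + 1\right) + 0\right)^{2} = - 1092 \left(1 + 0\right)^{2} = - 1092 \cdot 1^{2} = \left(-1092\right) 1 = -1092$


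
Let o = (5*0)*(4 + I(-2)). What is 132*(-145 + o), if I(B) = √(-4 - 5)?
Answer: -19140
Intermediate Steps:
I(B) = 3*I (I(B) = √(-9) = 3*I)
o = 0 (o = (5*0)*(4 + 3*I) = 0*(4 + 3*I) = 0)
132*(-145 + o) = 132*(-145 + 0) = 132*(-145) = -19140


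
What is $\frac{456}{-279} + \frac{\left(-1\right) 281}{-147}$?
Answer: $\frac{421}{1519} \approx 0.27716$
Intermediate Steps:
$\frac{456}{-279} + \frac{\left(-1\right) 281}{-147} = 456 \left(- \frac{1}{279}\right) - - \frac{281}{147} = - \frac{152}{93} + \frac{281}{147} = \frac{421}{1519}$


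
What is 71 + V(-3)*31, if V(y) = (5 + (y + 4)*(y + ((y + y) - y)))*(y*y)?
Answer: -208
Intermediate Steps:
V(y) = y**2*(5 + 2*y*(4 + y)) (V(y) = (5 + (4 + y)*(y + (2*y - y)))*y**2 = (5 + (4 + y)*(y + y))*y**2 = (5 + (4 + y)*(2*y))*y**2 = (5 + 2*y*(4 + y))*y**2 = y**2*(5 + 2*y*(4 + y)))
71 + V(-3)*31 = 71 + ((-3)**2*(5 + 2*(-3)**2 + 8*(-3)))*31 = 71 + (9*(5 + 2*9 - 24))*31 = 71 + (9*(5 + 18 - 24))*31 = 71 + (9*(-1))*31 = 71 - 9*31 = 71 - 279 = -208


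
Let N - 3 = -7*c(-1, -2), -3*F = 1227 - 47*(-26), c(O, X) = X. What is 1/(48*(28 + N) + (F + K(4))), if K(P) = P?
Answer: 3/4043 ≈ 0.00074202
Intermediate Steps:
F = -2449/3 (F = -(1227 - 47*(-26))/3 = -(1227 - 1*(-1222))/3 = -(1227 + 1222)/3 = -⅓*2449 = -2449/3 ≈ -816.33)
N = 17 (N = 3 - 7*(-2) = 3 + 14 = 17)
1/(48*(28 + N) + (F + K(4))) = 1/(48*(28 + 17) + (-2449/3 + 4)) = 1/(48*45 - 2437/3) = 1/(2160 - 2437/3) = 1/(4043/3) = 3/4043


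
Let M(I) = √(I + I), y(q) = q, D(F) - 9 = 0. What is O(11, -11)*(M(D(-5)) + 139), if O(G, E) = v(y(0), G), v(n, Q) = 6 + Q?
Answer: 2363 + 51*√2 ≈ 2435.1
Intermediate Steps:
D(F) = 9 (D(F) = 9 + 0 = 9)
M(I) = √2*√I (M(I) = √(2*I) = √2*√I)
O(G, E) = 6 + G
O(11, -11)*(M(D(-5)) + 139) = (6 + 11)*(√2*√9 + 139) = 17*(√2*3 + 139) = 17*(3*√2 + 139) = 17*(139 + 3*√2) = 2363 + 51*√2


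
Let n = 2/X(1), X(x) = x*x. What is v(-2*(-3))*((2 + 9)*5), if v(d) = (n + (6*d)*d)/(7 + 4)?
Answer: 1090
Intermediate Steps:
X(x) = x²
n = 2 (n = 2/(1²) = 2/1 = 2*1 = 2)
v(d) = 2/11 + 6*d²/11 (v(d) = (2 + (6*d)*d)/(7 + 4) = (2 + 6*d²)/11 = (2 + 6*d²)*(1/11) = 2/11 + 6*d²/11)
v(-2*(-3))*((2 + 9)*5) = (2/11 + 6*(-2*(-3))²/11)*((2 + 9)*5) = (2/11 + (6/11)*6²)*(11*5) = (2/11 + (6/11)*36)*55 = (2/11 + 216/11)*55 = (218/11)*55 = 1090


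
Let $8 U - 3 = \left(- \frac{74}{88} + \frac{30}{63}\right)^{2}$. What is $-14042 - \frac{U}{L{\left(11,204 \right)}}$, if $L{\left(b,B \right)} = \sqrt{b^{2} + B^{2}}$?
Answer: $-14042 - \frac{2674897 \sqrt{41737}}{285072391296} \approx -14042.0$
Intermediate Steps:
$U = \frac{2674897}{6830208}$ ($U = \frac{3}{8} + \frac{\left(- \frac{74}{88} + \frac{30}{63}\right)^{2}}{8} = \frac{3}{8} + \frac{\left(\left(-74\right) \frac{1}{88} + 30 \cdot \frac{1}{63}\right)^{2}}{8} = \frac{3}{8} + \frac{\left(- \frac{37}{44} + \frac{10}{21}\right)^{2}}{8} = \frac{3}{8} + \frac{\left(- \frac{337}{924}\right)^{2}}{8} = \frac{3}{8} + \frac{1}{8} \cdot \frac{113569}{853776} = \frac{3}{8} + \frac{113569}{6830208} = \frac{2674897}{6830208} \approx 0.39163$)
$L{\left(b,B \right)} = \sqrt{B^{2} + b^{2}}$
$-14042 - \frac{U}{L{\left(11,204 \right)}} = -14042 - \frac{2674897}{6830208 \sqrt{204^{2} + 11^{2}}} = -14042 - \frac{2674897}{6830208 \sqrt{41616 + 121}} = -14042 - \frac{2674897}{6830208 \sqrt{41737}} = -14042 - \frac{2674897 \frac{\sqrt{41737}}{41737}}{6830208} = -14042 - \frac{2674897 \sqrt{41737}}{285072391296}$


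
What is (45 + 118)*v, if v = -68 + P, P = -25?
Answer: -15159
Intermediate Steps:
v = -93 (v = -68 - 25 = -93)
(45 + 118)*v = (45 + 118)*(-93) = 163*(-93) = -15159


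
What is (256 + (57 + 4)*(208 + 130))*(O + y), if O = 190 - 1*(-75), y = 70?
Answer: 6992790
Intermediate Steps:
O = 265 (O = 190 + 75 = 265)
(256 + (57 + 4)*(208 + 130))*(O + y) = (256 + (57 + 4)*(208 + 130))*(265 + 70) = (256 + 61*338)*335 = (256 + 20618)*335 = 20874*335 = 6992790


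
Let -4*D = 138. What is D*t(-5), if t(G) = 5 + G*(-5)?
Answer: -1035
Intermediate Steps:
t(G) = 5 - 5*G
D = -69/2 (D = -¼*138 = -69/2 ≈ -34.500)
D*t(-5) = -69*(5 - 5*(-5))/2 = -69*(5 + 25)/2 = -69/2*30 = -1035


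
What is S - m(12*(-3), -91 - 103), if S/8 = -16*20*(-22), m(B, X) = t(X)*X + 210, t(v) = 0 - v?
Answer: 93746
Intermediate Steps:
t(v) = -v
m(B, X) = 210 - X**2 (m(B, X) = (-X)*X + 210 = -X**2 + 210 = 210 - X**2)
S = 56320 (S = 8*(-16*20*(-22)) = 8*(-320*(-22)) = 8*7040 = 56320)
S - m(12*(-3), -91 - 103) = 56320 - (210 - (-91 - 103)**2) = 56320 - (210 - 1*(-194)**2) = 56320 - (210 - 1*37636) = 56320 - (210 - 37636) = 56320 - 1*(-37426) = 56320 + 37426 = 93746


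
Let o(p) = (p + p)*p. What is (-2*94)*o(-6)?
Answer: -13536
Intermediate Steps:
o(p) = 2*p² (o(p) = (2*p)*p = 2*p²)
(-2*94)*o(-6) = (-2*94)*(2*(-6)²) = -376*36 = -188*72 = -13536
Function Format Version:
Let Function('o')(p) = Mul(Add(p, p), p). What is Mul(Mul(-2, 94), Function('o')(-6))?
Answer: -13536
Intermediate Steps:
Function('o')(p) = Mul(2, Pow(p, 2)) (Function('o')(p) = Mul(Mul(2, p), p) = Mul(2, Pow(p, 2)))
Mul(Mul(-2, 94), Function('o')(-6)) = Mul(Mul(-2, 94), Mul(2, Pow(-6, 2))) = Mul(-188, Mul(2, 36)) = Mul(-188, 72) = -13536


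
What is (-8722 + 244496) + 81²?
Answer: 242335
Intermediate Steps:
(-8722 + 244496) + 81² = 235774 + 6561 = 242335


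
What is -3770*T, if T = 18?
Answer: -67860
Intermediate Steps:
-3770*T = -3770*18 = -1*67860 = -67860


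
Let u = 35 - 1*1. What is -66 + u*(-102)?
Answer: -3534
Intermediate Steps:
u = 34 (u = 35 - 1 = 34)
-66 + u*(-102) = -66 + 34*(-102) = -66 - 3468 = -3534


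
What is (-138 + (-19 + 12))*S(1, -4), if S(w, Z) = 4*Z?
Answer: 2320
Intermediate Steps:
(-138 + (-19 + 12))*S(1, -4) = (-138 + (-19 + 12))*(4*(-4)) = (-138 - 7)*(-16) = -145*(-16) = 2320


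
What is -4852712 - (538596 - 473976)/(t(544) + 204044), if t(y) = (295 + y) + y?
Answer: -996878132644/205427 ≈ -4.8527e+6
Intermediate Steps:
t(y) = 295 + 2*y
-4852712 - (538596 - 473976)/(t(544) + 204044) = -4852712 - (538596 - 473976)/((295 + 2*544) + 204044) = -4852712 - 64620/((295 + 1088) + 204044) = -4852712 - 64620/(1383 + 204044) = -4852712 - 64620/205427 = -996878132644/205427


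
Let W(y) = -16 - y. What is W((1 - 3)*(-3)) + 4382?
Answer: 4360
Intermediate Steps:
W((1 - 3)*(-3)) + 4382 = (-16 - (1 - 3)*(-3)) + 4382 = (-16 - (-2)*(-3)) + 4382 = (-16 - 1*6) + 4382 = (-16 - 6) + 4382 = -22 + 4382 = 4360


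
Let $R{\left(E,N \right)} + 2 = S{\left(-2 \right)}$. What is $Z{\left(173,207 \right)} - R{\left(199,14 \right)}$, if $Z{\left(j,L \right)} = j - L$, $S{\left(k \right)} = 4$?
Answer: $-36$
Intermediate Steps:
$R{\left(E,N \right)} = 2$ ($R{\left(E,N \right)} = -2 + 4 = 2$)
$Z{\left(173,207 \right)} - R{\left(199,14 \right)} = \left(173 - 207\right) - 2 = -34 - 2 = -36$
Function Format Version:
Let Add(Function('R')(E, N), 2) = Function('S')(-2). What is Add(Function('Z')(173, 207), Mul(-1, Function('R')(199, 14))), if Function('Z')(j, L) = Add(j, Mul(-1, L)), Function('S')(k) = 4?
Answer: -36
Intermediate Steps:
Function('R')(E, N) = 2 (Function('R')(E, N) = Add(-2, 4) = 2)
Add(Function('Z')(173, 207), Mul(-1, Function('R')(199, 14))) = Add(Add(173, Mul(-1, 207)), Mul(-1, 2)) = Add(Add(173, -207), -2) = Add(-34, -2) = -36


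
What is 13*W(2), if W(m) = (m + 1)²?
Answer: 117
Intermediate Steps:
W(m) = (1 + m)²
13*W(2) = 13*(1 + 2)² = 13*3² = 13*9 = 117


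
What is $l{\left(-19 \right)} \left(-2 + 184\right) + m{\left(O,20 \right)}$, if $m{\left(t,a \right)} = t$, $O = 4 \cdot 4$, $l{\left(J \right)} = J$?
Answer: $-3442$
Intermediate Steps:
$O = 16$
$l{\left(-19 \right)} \left(-2 + 184\right) + m{\left(O,20 \right)} = - 19 \left(-2 + 184\right) + 16 = \left(-19\right) 182 + 16 = -3458 + 16 = -3442$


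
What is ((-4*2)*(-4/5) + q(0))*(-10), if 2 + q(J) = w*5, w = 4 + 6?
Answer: -544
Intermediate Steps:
w = 10
q(J) = 48 (q(J) = -2 + 10*5 = -2 + 50 = 48)
((-4*2)*(-4/5) + q(0))*(-10) = ((-4*2)*(-4/5) + 48)*(-10) = (-(-32)/5 + 48)*(-10) = (-8*(-⅘) + 48)*(-10) = (32/5 + 48)*(-10) = (272/5)*(-10) = -544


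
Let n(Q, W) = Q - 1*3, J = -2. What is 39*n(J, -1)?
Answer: -195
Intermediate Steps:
n(Q, W) = -3 + Q (n(Q, W) = Q - 3 = -3 + Q)
39*n(J, -1) = 39*(-3 - 2) = 39*(-5) = -195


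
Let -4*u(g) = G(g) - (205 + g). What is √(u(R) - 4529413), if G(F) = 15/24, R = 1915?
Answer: I*√289848522/8 ≈ 2128.1*I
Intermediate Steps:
G(F) = 5/8 (G(F) = 15*(1/24) = 5/8)
u(g) = 1635/32 + g/4 (u(g) = -(5/8 - (205 + g))/4 = -(5/8 + (-205 - g))/4 = -(-1635/8 - g)/4 = 1635/32 + g/4)
√(u(R) - 4529413) = √((1635/32 + (¼)*1915) - 4529413) = √((1635/32 + 1915/4) - 4529413) = √(16955/32 - 4529413) = √(-144924261/32) = I*√289848522/8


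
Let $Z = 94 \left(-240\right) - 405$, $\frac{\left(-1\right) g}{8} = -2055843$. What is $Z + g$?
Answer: $16423779$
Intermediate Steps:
$g = 16446744$ ($g = \left(-8\right) \left(-2055843\right) = 16446744$)
$Z = -22965$ ($Z = -22560 - 405 = -22965$)
$Z + g = -22965 + 16446744 = 16423779$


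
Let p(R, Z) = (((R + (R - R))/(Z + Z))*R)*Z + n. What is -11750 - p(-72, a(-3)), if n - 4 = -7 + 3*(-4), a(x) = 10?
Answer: -14327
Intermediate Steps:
n = -15 (n = 4 + (-7 + 3*(-4)) = 4 + (-7 - 12) = 4 - 19 = -15)
p(R, Z) = -15 + R²/2 (p(R, Z) = (((R + (R - R))/(Z + Z))*R)*Z - 15 = (((R + 0)/((2*Z)))*R)*Z - 15 = ((R*(1/(2*Z)))*R)*Z - 15 = ((R/(2*Z))*R)*Z - 15 = (R²/(2*Z))*Z - 15 = R²/2 - 15 = -15 + R²/2)
-11750 - p(-72, a(-3)) = -11750 - (-15 + (½)*(-72)²) = -11750 - (-15 + (½)*5184) = -11750 - (-15 + 2592) = -11750 - 1*2577 = -11750 - 2577 = -14327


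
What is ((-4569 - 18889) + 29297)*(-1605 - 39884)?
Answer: -242254271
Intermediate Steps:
((-4569 - 18889) + 29297)*(-1605 - 39884) = (-23458 + 29297)*(-41489) = 5839*(-41489) = -242254271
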